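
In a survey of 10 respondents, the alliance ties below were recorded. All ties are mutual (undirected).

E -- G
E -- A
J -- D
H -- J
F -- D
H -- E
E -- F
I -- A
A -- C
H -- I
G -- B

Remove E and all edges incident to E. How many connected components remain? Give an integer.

Without E, the remaining ties split the others into: {A, C, D, F, H, I, J}; {B, G}.
That's 2 separate components.

2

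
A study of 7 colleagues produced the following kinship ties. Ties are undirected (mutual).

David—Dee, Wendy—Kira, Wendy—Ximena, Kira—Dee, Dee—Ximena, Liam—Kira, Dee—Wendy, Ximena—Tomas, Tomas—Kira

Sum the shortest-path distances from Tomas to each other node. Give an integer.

Distances from Tomas: David:3, Dee:2, Kira:1, Liam:2, Wendy:2, Ximena:1.
Sum = 3 + 2 + 1 + 2 + 2 + 1 = 11.

11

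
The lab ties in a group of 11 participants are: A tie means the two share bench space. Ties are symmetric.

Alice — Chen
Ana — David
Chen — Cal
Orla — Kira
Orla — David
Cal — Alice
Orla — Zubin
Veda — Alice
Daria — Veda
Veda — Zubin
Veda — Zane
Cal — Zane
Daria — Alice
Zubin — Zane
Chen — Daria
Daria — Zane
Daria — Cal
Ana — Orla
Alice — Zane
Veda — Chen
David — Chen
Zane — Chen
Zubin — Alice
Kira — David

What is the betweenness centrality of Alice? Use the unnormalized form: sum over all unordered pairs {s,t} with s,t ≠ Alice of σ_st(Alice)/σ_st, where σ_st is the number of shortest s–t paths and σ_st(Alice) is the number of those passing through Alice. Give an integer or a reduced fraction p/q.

2

Pairs whose geodesics pass through Alice — Daria–Zubin: 1/3; Daria–Orla: 1/4; Zubin–Chen: 1/3; Zubin–Cal: 1/2; Veda–Cal: 1/4; Cal–Orla: 1/3.
All other pairs contribute 0.
Summing the contributions gives betweenness(Alice) = 2.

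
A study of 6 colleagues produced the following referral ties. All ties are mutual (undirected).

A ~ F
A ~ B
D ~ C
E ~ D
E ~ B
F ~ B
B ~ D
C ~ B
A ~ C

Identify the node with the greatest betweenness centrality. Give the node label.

B

Unnormalized betweenness of each node: A:1/2, B:9/2, C:1/2, D:1/2, E:0, F:0.
B has the largest value, 9/2, making it the main broker — the node through which the most shortest paths run.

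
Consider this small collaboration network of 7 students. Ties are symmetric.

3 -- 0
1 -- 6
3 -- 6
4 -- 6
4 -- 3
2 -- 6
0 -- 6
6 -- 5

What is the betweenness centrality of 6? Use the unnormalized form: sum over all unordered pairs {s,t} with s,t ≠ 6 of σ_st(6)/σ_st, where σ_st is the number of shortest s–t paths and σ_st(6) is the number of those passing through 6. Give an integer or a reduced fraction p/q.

Pairs whose geodesics pass through 6 — 4–1: 1; 4–5: 1; 4–0: 1/2; 4–2: 1; 3–1: 1; 3–5: 1; 3–2: 1; 1–5: 1; 1–0: 1; 1–2: 1; 5–0: 1; 5–2: 1; 0–2: 1.
All other pairs contribute 0.
Summing the contributions gives betweenness(6) = 25/2.

25/2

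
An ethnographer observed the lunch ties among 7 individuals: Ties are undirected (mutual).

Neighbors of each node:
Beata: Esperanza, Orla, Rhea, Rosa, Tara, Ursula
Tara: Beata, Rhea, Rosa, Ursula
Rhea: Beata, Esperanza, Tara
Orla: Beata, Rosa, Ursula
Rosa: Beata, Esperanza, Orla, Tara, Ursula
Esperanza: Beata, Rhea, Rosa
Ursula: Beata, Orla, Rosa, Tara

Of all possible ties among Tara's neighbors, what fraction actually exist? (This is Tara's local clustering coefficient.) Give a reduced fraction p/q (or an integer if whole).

Tara's neighbors: Beata, Rhea, Rosa, and Ursula (k = 4).
Possible neighbor pairs: C(4,2) = 6. Edges among them: Beata–Rhea, Beata–Rosa, Beata–Ursula, Rosa–Ursula → e = 4.
Clustering(Tara) = 4/6 = 2/3.

2/3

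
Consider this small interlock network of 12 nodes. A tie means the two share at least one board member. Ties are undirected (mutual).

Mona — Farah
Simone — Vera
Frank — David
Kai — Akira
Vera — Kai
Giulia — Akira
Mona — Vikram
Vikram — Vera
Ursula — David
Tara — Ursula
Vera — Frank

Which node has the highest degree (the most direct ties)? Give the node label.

Vera

Degrees — Akira:2, David:2, Farah:1, Frank:2, Giulia:1, Kai:2, Mona:2, Simone:1, Tara:1, Ursula:2, Vera:4, Vikram:2.
The maximum is 4, attained only by Vera.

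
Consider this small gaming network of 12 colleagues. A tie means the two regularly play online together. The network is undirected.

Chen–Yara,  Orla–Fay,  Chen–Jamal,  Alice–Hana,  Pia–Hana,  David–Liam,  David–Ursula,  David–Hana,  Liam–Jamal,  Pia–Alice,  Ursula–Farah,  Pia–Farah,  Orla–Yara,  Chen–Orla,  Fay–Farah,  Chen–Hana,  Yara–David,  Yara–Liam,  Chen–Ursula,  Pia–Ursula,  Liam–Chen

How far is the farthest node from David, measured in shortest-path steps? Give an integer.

Distances from David: Alice:2, Chen:2, Farah:2, Fay:3, Hana:1, Jamal:2, Liam:1, Orla:2, Pia:2, Ursula:1, Yara:1.
The largest is 3 (to Fay), so the eccentricity of David is 3.

3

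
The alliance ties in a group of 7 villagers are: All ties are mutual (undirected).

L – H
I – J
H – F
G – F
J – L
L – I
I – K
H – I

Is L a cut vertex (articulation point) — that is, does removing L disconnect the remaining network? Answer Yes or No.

Even without L, every remaining node can still reach every other (the residual graph is connected), so L is not a cut vertex.

No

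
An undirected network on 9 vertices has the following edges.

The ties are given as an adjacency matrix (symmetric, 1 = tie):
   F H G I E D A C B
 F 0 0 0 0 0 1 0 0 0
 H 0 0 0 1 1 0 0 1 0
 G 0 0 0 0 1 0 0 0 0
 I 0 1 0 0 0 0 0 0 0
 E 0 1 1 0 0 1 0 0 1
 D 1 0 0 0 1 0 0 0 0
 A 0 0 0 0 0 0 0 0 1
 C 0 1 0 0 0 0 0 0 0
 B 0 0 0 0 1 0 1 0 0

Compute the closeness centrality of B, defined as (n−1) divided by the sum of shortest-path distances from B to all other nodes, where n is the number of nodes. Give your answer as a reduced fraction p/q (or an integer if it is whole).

Distances from B: A:1, C:3, D:2, E:1, F:3, G:2, H:2, I:3. Sum = 17.
n = 9, so closeness = 8/17.

8/17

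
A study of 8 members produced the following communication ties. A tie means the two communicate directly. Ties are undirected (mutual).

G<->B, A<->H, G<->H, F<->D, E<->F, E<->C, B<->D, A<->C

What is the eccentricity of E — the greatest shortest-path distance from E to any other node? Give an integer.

Distances from E: A:2, B:3, C:1, D:2, F:1, G:4, H:3.
The largest is 4 (to G), so the eccentricity of E is 4.

4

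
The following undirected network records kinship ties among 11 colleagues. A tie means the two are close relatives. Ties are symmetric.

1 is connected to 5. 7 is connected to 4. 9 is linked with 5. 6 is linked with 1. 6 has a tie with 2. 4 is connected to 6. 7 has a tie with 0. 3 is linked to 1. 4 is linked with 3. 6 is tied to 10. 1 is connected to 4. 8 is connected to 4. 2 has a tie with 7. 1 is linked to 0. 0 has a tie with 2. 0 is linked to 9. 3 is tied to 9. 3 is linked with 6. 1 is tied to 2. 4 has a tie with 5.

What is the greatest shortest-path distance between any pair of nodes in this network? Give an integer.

Eccentricity of each node (its greatest distance to any other): 0:3, 1:2, 2:3, 3:2, 4:2, 5:3, 6:2, 7:3, 8:3, 9:3, 10:3.
The maximum eccentricity is 3, realized for instance by the pair 0–10 via 0 – 2 – 6 – 10. So the diameter is 3.

3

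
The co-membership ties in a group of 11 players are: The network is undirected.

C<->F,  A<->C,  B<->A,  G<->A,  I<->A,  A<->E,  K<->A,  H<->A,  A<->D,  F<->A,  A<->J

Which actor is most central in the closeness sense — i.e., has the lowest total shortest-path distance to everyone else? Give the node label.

Farness (sum of distances to all others) for each node — A:10, B:19, C:18, D:19, E:19, F:18, G:19, H:19, I:19, J:19, K:19.
The smallest farness is 10, for A, so A has the highest closeness.

A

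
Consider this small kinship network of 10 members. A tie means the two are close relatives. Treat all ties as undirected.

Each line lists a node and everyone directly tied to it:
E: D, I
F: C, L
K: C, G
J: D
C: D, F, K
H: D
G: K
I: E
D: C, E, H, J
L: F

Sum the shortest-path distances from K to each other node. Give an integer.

22

Distances from K: C:1, D:2, E:3, F:2, G:1, H:3, I:4, J:3, L:3.
Sum = 1 + 2 + 3 + 2 + 1 + 3 + 4 + 3 + 3 = 22.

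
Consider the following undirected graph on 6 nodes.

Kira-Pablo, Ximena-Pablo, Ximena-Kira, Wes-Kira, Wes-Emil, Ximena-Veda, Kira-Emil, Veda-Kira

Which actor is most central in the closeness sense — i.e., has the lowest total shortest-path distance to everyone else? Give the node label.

Kira

Farness (sum of distances to all others) for each node — Emil:8, Kira:5, Pablo:8, Veda:8, Wes:8, Ximena:7.
The smallest farness is 5, for Kira, so Kira has the highest closeness.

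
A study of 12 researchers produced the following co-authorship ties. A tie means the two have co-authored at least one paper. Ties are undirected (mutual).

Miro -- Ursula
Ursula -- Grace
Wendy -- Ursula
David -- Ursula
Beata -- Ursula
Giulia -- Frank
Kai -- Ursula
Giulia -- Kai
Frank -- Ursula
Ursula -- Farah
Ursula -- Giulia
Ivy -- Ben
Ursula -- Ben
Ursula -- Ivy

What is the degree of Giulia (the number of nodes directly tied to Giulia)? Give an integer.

Giulia is directly tied to Frank, Kai, and Ursula. That is 3 neighbors, so the degree of Giulia is 3.

3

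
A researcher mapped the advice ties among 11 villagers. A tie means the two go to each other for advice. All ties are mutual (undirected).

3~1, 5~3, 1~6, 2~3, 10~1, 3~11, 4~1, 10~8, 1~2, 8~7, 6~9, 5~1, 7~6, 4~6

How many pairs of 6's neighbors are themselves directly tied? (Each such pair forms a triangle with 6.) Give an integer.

1

6's neighbors: 1, 4, 7, and 9.
Neighbor pairs that are themselves tied: 6–1–4. Each forms one triangle with 6, for 1 in total.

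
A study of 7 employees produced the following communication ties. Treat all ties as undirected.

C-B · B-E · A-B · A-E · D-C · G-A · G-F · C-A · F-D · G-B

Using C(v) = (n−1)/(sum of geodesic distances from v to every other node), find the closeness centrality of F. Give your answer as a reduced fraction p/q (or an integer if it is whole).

Distances from F: A:2, B:2, C:2, D:1, E:3, G:1. Sum = 11.
n = 7, so closeness = 6/11.

6/11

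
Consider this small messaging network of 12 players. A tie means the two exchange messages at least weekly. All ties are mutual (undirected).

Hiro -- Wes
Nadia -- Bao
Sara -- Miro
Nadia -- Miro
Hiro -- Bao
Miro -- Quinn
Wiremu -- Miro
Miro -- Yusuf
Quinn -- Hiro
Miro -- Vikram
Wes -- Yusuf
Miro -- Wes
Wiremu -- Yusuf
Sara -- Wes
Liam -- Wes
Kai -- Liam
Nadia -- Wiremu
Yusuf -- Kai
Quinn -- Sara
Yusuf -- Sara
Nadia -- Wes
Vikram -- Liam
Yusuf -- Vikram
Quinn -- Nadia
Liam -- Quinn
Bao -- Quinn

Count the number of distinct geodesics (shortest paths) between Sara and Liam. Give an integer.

The shortest distance is 2. The length-2 paths are: Sara–Quinn–Liam; Sara–Wes–Liam.
That gives 2 distinct shortest paths.

2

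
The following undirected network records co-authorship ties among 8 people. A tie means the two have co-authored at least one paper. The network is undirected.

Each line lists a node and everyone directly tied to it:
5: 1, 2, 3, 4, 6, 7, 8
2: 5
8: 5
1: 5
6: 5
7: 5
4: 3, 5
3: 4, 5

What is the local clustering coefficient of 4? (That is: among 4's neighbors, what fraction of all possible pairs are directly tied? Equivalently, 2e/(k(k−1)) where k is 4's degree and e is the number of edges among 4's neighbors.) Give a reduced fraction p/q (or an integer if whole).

1

4's neighbors: 3 and 5 (k = 2).
Possible neighbor pairs: C(2,2) = 1. Edges among them: 3–5 → e = 1.
Clustering(4) = 1/1.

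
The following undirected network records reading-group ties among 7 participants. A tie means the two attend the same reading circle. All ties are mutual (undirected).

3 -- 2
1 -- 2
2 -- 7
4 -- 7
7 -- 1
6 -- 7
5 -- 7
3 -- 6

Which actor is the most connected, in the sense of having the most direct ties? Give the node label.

7

Degrees — 1:2, 2:3, 3:2, 4:1, 5:1, 6:2, 7:5.
The maximum is 5, attained only by 7.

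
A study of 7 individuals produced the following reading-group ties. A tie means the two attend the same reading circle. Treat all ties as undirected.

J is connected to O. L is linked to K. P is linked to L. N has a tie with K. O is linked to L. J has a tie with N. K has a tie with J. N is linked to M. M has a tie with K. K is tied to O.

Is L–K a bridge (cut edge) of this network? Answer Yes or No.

Even without that edge, L still reaches K via L – O – K, so the network stays connected. Not a bridge.

No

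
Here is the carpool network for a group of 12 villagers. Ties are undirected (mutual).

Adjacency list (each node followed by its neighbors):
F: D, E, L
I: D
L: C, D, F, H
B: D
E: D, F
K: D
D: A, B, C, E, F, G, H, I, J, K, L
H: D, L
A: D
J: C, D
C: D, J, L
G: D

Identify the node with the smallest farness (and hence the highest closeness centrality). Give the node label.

D

Farness (sum of distances to all others) for each node — A:21, B:21, C:19, D:11, E:20, F:19, G:21, H:20, I:21, J:20, K:21, L:18.
The smallest farness is 11, for D, so D has the highest closeness.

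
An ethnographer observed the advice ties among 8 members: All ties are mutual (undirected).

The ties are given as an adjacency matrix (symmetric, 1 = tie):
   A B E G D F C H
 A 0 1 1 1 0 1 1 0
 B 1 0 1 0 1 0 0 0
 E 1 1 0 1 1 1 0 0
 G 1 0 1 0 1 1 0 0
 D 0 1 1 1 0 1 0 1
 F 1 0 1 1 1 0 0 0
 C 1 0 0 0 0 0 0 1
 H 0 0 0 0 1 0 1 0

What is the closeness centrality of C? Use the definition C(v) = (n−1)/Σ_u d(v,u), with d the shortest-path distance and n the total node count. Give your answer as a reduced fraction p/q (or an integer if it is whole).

Distances from C: A:1, B:2, D:2, E:2, F:2, G:2, H:1. Sum = 12.
n = 8, so closeness = 7/12.

7/12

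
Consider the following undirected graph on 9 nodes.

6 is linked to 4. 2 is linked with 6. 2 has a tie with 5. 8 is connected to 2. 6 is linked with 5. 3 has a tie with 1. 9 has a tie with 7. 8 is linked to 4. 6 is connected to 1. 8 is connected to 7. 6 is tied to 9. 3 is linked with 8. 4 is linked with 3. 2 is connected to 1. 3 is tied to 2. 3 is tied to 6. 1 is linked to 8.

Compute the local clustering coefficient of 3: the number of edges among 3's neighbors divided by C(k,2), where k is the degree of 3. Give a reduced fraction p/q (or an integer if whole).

3's neighbors: 1, 2, 4, 6, and 8 (k = 5).
Possible neighbor pairs: C(5,2) = 10. Edges among them: 1–2, 1–6, 1–8, 2–6, 2–8, 4–6, 4–8 → e = 7.
Clustering(3) = 7/10.

7/10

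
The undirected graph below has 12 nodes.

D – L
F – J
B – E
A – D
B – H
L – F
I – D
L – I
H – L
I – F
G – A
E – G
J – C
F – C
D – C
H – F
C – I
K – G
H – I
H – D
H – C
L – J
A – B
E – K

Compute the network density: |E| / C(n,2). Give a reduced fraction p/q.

There are 24 edges and 12 nodes, so the maximum possible is C(12,2) = 66.
Density = 24/66 = 4/11.

4/11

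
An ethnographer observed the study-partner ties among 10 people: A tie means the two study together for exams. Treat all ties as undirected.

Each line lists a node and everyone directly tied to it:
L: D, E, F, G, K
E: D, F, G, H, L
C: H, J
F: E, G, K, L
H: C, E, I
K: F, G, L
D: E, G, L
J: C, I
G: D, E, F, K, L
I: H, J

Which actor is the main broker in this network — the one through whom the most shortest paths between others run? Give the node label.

E

Unnormalized betweenness of each node: C:7/2, D:0, E:61/3, F:5/3, G:5/2, H:37/2, I:7/2, J:1/2, K:0, L:5/2.
E has the largest value, 61/3, making it the main broker — the node through which the most shortest paths run.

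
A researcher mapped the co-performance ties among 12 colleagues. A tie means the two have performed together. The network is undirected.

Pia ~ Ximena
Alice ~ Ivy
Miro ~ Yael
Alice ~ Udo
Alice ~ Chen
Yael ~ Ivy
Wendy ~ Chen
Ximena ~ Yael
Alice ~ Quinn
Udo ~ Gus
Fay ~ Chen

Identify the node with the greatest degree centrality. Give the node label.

Alice

Degrees — Alice:4, Chen:3, Fay:1, Gus:1, Ivy:2, Miro:1, Pia:1, Quinn:1, Udo:2, Wendy:1, Ximena:2, Yael:3.
The maximum is 4, attained only by Alice.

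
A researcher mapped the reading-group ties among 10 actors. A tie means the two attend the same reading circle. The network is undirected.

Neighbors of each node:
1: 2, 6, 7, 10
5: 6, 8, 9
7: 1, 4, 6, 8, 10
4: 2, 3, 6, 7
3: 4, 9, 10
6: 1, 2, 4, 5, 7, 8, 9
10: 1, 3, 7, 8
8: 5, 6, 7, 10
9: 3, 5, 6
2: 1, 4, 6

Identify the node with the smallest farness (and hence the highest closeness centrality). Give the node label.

6

Farness (sum of distances to all others) for each node — 1:14, 2:15, 3:15, 4:14, 5:15, 6:11, 7:13, 8:14, 9:15, 10:14.
The smallest farness is 11, for 6, so 6 has the highest closeness.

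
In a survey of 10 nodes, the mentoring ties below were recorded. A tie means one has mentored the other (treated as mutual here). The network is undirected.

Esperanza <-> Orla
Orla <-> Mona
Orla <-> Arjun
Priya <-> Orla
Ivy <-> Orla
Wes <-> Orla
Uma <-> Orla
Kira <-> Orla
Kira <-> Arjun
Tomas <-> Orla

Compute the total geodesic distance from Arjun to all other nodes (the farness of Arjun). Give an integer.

Distances from Arjun: Esperanza:2, Ivy:2, Kira:1, Mona:2, Orla:1, Priya:2, Tomas:2, Uma:2, Wes:2.
Sum = 2 + 2 + 1 + 2 + 1 + 2 + 2 + 2 + 2 = 16.

16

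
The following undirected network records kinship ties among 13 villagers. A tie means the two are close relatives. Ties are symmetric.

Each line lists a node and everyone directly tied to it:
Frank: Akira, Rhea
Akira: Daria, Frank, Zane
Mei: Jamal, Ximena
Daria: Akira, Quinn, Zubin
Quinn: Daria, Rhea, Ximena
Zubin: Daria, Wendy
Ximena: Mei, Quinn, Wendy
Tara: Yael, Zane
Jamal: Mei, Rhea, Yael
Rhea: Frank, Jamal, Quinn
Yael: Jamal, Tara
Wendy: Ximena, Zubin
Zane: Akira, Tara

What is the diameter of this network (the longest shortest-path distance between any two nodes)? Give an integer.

5

Eccentricity of each node (its greatest distance to any other): Akira:4, Daria:4, Frank:4, Jamal:4, Mei:4, Quinn:4, Rhea:3, Tara:5, Wendy:5, Ximena:4, Yael:5, Zane:4, Zubin:5.
The maximum eccentricity is 5, realized for instance by the pair Wendy–Tara via Wendy – Zubin – Daria – Akira – Zane – Tara. So the diameter is 5.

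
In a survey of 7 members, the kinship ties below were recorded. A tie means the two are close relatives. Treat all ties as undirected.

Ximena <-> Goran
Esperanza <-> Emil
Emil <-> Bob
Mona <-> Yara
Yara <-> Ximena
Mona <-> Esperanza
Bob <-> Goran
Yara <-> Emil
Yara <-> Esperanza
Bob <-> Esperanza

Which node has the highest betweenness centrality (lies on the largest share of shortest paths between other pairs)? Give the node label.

Yara

Unnormalized betweenness of each node: Bob:5/2, Emil:1/2, Esperanza:5/2, Goran:1, Mona:0, Ximena:3/2, Yara:4.
Yara has the largest value, 4, making it the main broker — the node through which the most shortest paths run.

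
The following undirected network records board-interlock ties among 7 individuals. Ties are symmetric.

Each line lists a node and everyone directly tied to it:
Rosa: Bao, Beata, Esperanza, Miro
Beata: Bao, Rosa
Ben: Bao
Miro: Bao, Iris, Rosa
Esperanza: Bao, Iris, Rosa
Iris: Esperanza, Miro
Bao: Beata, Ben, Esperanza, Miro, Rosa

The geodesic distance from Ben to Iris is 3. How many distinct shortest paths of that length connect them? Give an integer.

The shortest distance is 3. The length-3 paths are: Ben–Bao–Miro–Iris; Ben–Bao–Esperanza–Iris.
That gives 2 distinct shortest paths.

2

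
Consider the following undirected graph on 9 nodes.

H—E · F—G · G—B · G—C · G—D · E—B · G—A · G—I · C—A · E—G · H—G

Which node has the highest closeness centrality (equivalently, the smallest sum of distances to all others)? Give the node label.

Farness (sum of distances to all others) for each node — A:14, B:14, C:14, D:15, E:13, F:15, G:8, H:14, I:15.
The smallest farness is 8, for G, so G has the highest closeness.

G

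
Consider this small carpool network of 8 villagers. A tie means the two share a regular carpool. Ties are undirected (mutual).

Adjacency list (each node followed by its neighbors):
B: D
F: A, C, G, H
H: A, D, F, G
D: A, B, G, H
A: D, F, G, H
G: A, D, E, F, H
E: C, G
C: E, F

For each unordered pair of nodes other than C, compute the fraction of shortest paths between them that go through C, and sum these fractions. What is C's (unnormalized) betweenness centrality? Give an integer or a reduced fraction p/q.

1/2

Pairs whose geodesics pass through C — F–E: 1/2.
All other pairs contribute 0.
Summing the contributions gives betweenness(C) = 1/2.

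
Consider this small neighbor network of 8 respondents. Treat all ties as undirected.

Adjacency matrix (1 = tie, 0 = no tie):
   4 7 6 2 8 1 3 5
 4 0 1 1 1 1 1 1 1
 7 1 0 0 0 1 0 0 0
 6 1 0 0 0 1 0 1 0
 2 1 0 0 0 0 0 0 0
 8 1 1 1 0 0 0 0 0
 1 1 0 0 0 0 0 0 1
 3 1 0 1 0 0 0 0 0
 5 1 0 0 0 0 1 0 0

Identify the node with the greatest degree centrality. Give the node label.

4

Degrees — 1:2, 2:1, 3:2, 4:7, 5:2, 6:3, 7:2, 8:3.
The maximum is 7, attained only by 4.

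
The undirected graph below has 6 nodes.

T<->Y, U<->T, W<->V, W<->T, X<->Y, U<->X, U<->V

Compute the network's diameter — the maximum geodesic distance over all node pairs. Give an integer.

3

Eccentricity of each node (its greatest distance to any other): T:2, U:2, V:3, W:3, X:3, Y:3.
The maximum eccentricity is 3, realized for instance by the pair W–X via W – V – U – X. So the diameter is 3.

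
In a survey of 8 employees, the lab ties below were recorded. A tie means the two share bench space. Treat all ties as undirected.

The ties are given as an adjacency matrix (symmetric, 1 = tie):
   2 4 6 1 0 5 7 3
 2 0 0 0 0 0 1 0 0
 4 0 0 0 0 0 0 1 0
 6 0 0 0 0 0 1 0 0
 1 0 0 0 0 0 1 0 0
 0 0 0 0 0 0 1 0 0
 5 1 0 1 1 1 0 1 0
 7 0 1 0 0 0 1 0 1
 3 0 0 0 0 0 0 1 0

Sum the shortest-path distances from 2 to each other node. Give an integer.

Distances from 2: 0:2, 1:2, 3:3, 4:3, 5:1, 6:2, 7:2.
Sum = 2 + 2 + 3 + 3 + 1 + 2 + 2 = 15.

15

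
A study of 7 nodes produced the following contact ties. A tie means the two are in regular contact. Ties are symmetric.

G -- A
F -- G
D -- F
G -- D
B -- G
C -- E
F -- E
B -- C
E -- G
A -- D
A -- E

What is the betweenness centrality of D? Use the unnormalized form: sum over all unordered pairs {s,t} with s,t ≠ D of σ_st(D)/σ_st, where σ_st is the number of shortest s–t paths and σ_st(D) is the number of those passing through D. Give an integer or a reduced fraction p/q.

1/3

Pairs whose geodesics pass through D — F–A: 1/3.
All other pairs contribute 0.
Summing the contributions gives betweenness(D) = 1/3.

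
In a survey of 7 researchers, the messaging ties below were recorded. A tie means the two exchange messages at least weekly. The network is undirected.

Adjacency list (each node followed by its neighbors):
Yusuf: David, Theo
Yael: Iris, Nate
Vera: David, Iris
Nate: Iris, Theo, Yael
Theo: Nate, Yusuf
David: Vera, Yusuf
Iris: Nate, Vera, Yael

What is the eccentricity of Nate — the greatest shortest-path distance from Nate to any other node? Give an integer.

3

Distances from Nate: David:3, Iris:1, Theo:1, Vera:2, Yael:1, Yusuf:2.
The largest is 3 (to David), so the eccentricity of Nate is 3.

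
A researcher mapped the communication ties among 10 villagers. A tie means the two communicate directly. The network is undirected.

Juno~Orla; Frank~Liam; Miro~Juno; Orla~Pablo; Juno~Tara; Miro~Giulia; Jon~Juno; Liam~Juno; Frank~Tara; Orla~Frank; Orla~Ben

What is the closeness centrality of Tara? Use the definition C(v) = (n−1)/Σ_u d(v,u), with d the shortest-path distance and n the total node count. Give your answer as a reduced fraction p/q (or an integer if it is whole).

Distances from Tara: Ben:3, Frank:1, Giulia:3, Jon:2, Juno:1, Liam:2, Miro:2, Orla:2, Pablo:3. Sum = 19.
n = 10, so closeness = 9/19.

9/19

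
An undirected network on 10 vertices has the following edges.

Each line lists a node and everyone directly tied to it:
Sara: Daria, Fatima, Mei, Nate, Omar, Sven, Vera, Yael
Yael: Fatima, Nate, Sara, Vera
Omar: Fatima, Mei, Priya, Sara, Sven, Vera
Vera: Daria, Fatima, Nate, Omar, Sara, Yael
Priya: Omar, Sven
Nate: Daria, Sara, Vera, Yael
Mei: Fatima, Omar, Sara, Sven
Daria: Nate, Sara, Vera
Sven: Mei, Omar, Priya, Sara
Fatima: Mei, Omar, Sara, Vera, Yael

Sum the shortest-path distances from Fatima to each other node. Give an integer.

13

Distances from Fatima: Daria:2, Mei:1, Nate:2, Omar:1, Priya:2, Sara:1, Sven:2, Vera:1, Yael:1.
Sum = 2 + 1 + 2 + 1 + 2 + 1 + 2 + 1 + 1 = 13.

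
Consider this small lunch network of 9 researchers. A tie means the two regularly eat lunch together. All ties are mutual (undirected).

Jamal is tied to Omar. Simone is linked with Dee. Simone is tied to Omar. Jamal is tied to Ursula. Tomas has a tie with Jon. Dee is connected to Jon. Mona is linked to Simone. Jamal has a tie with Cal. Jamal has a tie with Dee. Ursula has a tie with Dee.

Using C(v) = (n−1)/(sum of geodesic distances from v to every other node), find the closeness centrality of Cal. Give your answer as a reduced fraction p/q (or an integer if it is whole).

Distances from Cal: Dee:2, Jamal:1, Jon:3, Mona:4, Omar:2, Simone:3, Tomas:4, Ursula:2. Sum = 21.
n = 9, so closeness = 8/21.

8/21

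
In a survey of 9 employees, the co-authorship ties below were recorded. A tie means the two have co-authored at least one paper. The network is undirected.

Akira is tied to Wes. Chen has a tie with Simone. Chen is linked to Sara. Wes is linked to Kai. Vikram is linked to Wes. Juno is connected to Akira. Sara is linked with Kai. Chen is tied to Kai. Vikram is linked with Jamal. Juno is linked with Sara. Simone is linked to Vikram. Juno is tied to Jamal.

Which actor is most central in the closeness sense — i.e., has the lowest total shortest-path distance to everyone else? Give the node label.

Wes

Farness (sum of distances to all others) for each node — Akira:16, Chen:15, Jamal:16, Juno:14, Kai:14, Sara:14, Simone:16, Vikram:14, Wes:13.
The smallest farness is 13, for Wes, so Wes has the highest closeness.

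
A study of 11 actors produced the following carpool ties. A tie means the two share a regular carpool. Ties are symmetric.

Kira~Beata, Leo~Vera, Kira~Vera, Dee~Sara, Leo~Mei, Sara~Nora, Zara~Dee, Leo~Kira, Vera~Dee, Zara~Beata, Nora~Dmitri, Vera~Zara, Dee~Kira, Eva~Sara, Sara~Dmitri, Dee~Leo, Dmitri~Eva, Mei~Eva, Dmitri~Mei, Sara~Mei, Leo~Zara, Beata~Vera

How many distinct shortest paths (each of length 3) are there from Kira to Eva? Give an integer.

The shortest distance is 3. The length-3 paths are: Kira–Dee–Sara–Eva; Kira–Leo–Mei–Eva.
That gives 2 distinct shortest paths.

2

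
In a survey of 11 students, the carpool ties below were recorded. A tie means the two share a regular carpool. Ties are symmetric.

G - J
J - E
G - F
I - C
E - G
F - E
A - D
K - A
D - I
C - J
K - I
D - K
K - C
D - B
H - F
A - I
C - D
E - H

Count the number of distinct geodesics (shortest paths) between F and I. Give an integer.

The shortest distance is 4. The length-4 paths are: F–G–J–C–I; F–E–J–C–I.
That gives 2 distinct shortest paths.

2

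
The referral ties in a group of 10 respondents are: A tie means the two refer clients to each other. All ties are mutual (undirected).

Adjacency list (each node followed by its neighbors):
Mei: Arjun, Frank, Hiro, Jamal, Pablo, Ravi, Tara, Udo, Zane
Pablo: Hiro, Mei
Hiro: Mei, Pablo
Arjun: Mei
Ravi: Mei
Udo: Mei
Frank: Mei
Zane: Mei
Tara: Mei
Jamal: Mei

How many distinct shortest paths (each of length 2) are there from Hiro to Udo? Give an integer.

1

The shortest distance is 2, and the only length-2 path is Hiro–Mei–Udo. So there is exactly 1 shortest path.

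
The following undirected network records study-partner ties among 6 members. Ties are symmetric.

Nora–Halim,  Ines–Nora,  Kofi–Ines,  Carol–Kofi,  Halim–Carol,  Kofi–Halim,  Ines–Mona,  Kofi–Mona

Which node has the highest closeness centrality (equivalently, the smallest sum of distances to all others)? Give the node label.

Kofi

Farness (sum of distances to all others) for each node — Carol:8, Halim:7, Ines:7, Kofi:6, Mona:8, Nora:8.
The smallest farness is 6, for Kofi, so Kofi has the highest closeness.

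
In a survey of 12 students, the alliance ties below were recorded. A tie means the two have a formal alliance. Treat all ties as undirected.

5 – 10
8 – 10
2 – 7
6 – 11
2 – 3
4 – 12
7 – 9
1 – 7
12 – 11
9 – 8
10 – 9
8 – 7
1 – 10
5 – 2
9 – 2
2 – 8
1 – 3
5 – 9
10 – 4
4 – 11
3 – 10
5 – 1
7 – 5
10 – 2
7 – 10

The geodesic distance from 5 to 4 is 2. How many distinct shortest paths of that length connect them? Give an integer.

1

The shortest distance is 2, and the only length-2 path is 5–10–4. So there is exactly 1 shortest path.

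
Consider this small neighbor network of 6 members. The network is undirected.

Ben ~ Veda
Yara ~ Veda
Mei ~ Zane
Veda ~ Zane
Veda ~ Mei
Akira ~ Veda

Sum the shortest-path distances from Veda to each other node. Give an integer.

Distances from Veda: Akira:1, Ben:1, Mei:1, Yara:1, Zane:1.
Sum = 1 + 1 + 1 + 1 + 1 = 5.

5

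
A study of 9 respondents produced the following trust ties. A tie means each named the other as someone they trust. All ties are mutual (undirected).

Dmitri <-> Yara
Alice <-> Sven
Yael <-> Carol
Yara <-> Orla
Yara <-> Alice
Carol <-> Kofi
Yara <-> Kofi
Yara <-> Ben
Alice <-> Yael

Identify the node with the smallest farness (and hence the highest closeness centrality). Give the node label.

Farness (sum of distances to all others) for each node — Alice:13, Ben:18, Carol:18, Dmitri:18, Kofi:15, Orla:18, Sven:20, Yael:17, Yara:11.
The smallest farness is 11, for Yara, so Yara has the highest closeness.

Yara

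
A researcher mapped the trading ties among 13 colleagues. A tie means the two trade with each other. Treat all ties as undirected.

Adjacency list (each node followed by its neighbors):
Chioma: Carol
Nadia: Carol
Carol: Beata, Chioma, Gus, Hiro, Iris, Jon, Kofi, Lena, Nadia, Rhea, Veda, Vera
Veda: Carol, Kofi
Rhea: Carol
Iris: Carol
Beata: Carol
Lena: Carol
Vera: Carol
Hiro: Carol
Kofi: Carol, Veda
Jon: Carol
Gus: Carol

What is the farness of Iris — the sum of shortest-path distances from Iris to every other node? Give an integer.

23

Distances from Iris: Beata:2, Carol:1, Chioma:2, Gus:2, Hiro:2, Jon:2, Kofi:2, Lena:2, Nadia:2, Rhea:2, Veda:2, Vera:2.
Sum = 2 + 1 + 2 + 2 + 2 + 2 + 2 + 2 + 2 + 2 + 2 + 2 = 23.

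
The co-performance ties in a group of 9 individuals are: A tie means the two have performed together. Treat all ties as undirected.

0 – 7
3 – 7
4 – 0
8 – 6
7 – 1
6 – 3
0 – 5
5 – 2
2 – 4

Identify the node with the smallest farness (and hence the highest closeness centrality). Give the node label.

7

Farness (sum of distances to all others) for each node — 0:16, 1:22, 2:26, 3:18, 4:21, 5:21, 6:23, 7:15, 8:30.
The smallest farness is 15, for 7, so 7 has the highest closeness.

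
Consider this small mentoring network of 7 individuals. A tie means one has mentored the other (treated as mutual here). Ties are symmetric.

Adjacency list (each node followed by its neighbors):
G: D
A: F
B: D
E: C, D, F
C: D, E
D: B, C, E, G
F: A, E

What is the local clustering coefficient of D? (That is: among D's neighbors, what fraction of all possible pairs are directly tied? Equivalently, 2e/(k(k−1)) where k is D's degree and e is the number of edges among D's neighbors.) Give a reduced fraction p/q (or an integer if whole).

1/6

D's neighbors: B, C, E, and G (k = 4).
Possible neighbor pairs: C(4,2) = 6. Edges among them: C–E → e = 1.
Clustering(D) = 1/6.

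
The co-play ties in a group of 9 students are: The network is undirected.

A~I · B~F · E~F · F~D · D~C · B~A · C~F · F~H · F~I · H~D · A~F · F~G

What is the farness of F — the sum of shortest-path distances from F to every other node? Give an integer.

Distances from F: A:1, B:1, C:1, D:1, E:1, G:1, H:1, I:1.
Sum = 1 + 1 + 1 + 1 + 1 + 1 + 1 + 1 = 8.

8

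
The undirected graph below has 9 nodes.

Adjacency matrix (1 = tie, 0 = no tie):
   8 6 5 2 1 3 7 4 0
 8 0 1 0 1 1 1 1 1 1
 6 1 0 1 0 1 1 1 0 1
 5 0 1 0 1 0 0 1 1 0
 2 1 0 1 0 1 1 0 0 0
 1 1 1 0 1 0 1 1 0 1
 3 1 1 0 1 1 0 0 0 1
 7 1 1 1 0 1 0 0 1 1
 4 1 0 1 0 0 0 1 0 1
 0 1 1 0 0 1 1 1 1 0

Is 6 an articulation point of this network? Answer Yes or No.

Even without 6, every remaining node can still reach every other (the residual graph is connected), so 6 is not a cut vertex.

No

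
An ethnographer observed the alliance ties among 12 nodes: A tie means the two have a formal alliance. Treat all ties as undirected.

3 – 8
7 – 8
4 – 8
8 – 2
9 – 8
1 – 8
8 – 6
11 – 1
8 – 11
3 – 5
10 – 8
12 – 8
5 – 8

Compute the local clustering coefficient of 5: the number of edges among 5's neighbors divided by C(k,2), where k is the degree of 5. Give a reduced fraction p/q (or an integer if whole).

1

5's neighbors: 3 and 8 (k = 2).
Possible neighbor pairs: C(2,2) = 1. Edges among them: 3–8 → e = 1.
Clustering(5) = 1/1.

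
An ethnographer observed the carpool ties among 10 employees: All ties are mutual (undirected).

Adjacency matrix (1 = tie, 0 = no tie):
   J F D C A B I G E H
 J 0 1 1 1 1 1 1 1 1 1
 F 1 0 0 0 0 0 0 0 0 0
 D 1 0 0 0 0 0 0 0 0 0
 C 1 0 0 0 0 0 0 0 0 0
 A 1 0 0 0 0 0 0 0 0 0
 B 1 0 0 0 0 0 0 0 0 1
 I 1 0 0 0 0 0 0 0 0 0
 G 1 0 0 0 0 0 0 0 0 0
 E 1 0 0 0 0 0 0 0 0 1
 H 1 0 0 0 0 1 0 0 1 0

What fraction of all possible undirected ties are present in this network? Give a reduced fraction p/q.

There are 11 edges and 10 nodes, so the maximum possible is C(10,2) = 45.
Density = 11/45.

11/45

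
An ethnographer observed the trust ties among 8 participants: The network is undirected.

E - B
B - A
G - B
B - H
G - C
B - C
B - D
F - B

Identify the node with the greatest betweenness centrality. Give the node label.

B

Unnormalized betweenness of each node: A:0, B:20, C:0, D:0, E:0, F:0, G:0, H:0.
B has the largest value, 20, making it the main broker — the node through which the most shortest paths run.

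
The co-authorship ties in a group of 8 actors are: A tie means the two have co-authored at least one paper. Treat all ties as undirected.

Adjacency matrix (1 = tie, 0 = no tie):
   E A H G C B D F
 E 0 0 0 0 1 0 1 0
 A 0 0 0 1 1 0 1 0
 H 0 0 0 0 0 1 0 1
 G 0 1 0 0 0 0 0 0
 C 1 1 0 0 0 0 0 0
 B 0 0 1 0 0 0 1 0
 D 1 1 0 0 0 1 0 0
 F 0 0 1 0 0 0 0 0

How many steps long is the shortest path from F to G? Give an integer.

5

One shortest route is F – H – B – D – A – G, which uses 5 edges, and at distance 4 from F we only reach {A, E}, which does not include G. So d(F,G) = 5.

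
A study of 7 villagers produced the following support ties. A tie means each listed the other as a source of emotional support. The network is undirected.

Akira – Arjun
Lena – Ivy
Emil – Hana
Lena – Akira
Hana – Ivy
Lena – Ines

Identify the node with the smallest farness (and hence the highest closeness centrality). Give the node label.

Farness (sum of distances to all others) for each node — Akira:13, Arjun:18, Emil:19, Hana:14, Ines:15, Ivy:11, Lena:10.
The smallest farness is 10, for Lena, so Lena has the highest closeness.

Lena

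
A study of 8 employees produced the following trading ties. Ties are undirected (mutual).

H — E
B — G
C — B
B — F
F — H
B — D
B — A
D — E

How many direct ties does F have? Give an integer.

F is directly tied to B and H. That is 2 neighbors, so the degree of F is 2.

2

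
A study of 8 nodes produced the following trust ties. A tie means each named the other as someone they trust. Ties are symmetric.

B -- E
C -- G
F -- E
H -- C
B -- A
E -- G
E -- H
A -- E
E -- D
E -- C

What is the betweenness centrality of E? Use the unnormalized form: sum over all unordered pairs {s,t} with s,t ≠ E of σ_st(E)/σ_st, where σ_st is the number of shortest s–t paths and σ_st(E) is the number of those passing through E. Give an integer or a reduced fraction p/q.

35/2

Pairs whose geodesics pass through E — D–B: 1; D–H: 1; D–G: 1; D–C: 1; D–F: 1; D–A: 1; B–H: 1; B–G: 1; B–C: 1; B–F: 1; H–G: 1/2; H–F: 1; H–A: 1; G–F: 1 … (+4 more pairs).
All other pairs contribute 0.
Summing the contributions gives betweenness(E) = 35/2.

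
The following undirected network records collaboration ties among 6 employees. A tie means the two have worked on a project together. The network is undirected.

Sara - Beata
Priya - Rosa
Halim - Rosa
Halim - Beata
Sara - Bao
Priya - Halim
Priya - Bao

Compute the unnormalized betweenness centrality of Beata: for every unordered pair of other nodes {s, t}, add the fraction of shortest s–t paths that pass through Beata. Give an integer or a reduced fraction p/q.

3/2

Pairs whose geodesics pass through Beata — Sara–Rosa: 1/2; Sara–Halim: 1.
All other pairs contribute 0.
Summing the contributions gives betweenness(Beata) = 3/2.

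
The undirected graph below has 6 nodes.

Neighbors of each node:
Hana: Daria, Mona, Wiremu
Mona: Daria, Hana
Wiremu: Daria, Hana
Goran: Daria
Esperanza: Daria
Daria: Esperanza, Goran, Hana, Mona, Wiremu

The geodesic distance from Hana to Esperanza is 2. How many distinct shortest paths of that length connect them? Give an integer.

The shortest distance is 2, and the only length-2 path is Hana–Daria–Esperanza. So there is exactly 1 shortest path.

1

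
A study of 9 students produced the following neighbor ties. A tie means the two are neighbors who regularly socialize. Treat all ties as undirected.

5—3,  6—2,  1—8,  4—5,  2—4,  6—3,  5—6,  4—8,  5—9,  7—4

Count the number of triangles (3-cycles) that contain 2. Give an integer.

0

2's neighbors are 4 and 6, but none of them are tied to each other, so no triangle contains 2.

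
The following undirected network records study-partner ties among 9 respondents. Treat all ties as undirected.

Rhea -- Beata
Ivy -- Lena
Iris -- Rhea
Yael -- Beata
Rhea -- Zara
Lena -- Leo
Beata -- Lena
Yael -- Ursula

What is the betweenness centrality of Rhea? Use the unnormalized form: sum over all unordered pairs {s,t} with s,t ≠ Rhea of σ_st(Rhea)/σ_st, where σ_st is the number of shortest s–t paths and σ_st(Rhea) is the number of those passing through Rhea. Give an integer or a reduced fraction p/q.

Pairs whose geodesics pass through Rhea — Leo–Zara: 1; Leo–Iris: 1; Lena–Zara: 1; Lena–Iris: 1; Zara–Ursula: 1; Zara–Ivy: 1; Zara–Beata: 1; Zara–Iris: 1; Zara–Yael: 1; Ursula–Iris: 1; Ivy–Iris: 1; Beata–Iris: 1; Iris–Yael: 1.
All other pairs contribute 0.
Summing the contributions gives betweenness(Rhea) = 13.

13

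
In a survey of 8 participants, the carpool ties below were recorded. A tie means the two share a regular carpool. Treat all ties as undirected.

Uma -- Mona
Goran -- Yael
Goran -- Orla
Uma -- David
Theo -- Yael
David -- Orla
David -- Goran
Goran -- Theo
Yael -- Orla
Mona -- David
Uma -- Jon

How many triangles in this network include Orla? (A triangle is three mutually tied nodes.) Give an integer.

2

Orla's neighbors: David, Goran, and Yael.
Neighbor pairs that are themselves tied: Orla–David–Goran; Orla–Goran–Yael. Each forms one triangle with Orla, for 2 in total.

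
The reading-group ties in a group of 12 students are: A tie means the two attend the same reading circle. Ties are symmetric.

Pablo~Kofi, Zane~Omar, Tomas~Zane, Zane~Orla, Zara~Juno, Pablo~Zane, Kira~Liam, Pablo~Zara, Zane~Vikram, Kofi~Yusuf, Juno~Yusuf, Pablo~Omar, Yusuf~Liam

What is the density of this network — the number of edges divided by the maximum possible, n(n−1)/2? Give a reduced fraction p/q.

There are 13 edges and 12 nodes, so the maximum possible is C(12,2) = 66.
Density = 13/66.

13/66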